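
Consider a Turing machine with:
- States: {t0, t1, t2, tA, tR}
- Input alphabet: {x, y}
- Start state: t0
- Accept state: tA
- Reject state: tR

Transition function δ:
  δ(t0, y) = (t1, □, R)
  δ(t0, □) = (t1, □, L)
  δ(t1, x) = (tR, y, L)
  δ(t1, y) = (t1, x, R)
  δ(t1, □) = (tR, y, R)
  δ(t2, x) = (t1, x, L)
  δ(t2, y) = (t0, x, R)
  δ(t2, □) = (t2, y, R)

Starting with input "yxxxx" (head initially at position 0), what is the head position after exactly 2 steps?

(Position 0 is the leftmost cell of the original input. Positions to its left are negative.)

Execution trace (head position shown):
Step 0: [t0]yxxxx  (head at position 0)
Step 1: move right → □[t1]xxxx  (head at position 1)
Step 2: move left → [tR]□yxxx  (head at position 0)

After 2 steps, the head is at position 0.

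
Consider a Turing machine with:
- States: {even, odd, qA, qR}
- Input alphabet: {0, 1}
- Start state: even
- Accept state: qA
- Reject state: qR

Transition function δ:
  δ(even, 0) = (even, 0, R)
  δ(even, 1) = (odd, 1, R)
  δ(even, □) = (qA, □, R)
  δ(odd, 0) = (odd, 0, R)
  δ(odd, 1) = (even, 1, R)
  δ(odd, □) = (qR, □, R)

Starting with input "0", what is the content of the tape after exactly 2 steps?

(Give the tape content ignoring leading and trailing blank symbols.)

Execution trace:
Initial: [even]0
Step 1: δ(even, 0) = (even, 0, R) → 0[even]□
Step 2: δ(even, □) = (qA, □, R) → 0□[qA]□

The machine reaches the accept state qA and halts.

After 2 steps, the tape (ignoring leading/trailing blanks) is: 0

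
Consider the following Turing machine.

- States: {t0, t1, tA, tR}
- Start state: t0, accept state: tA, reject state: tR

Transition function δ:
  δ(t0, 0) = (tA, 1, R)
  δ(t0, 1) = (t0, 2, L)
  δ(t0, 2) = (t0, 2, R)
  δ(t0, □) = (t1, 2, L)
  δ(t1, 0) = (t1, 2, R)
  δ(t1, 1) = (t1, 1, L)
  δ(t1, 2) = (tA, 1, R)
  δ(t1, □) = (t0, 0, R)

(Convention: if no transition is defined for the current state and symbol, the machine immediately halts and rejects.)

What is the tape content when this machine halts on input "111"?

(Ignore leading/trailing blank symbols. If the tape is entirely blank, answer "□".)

Execution trace:
Initial: [t0]111
Step 1: δ(t0, 1) = (t0, 2, L) → [t0]□211
Step 2: δ(t0, □) = (t1, 2, L) → [t1]□2211
Step 3: δ(t1, □) = (t0, 0, R) → 0[t0]2211
Step 4: δ(t0, 2) = (t0, 2, R) → 02[t0]211
Step 5: δ(t0, 2) = (t0, 2, R) → 022[t0]11
Step 6: δ(t0, 1) = (t0, 2, L) → 02[t0]221
Step 7: δ(t0, 2) = (t0, 2, R) → 022[t0]21
Step 8: δ(t0, 2) = (t0, 2, R) → 0222[t0]1
Step 9: δ(t0, 1) = (t0, 2, L) → 022[t0]22
Step 10: δ(t0, 2) = (t0, 2, R) → 0222[t0]2
Step 11: δ(t0, 2) = (t0, 2, R) → 02222[t0]□
Step 12: δ(t0, □) = (t1, 2, L) → 0222[t1]22
Step 13: δ(t1, 2) = (tA, 1, R) → 02221[tA]2

The machine reaches the accept state tA and halts.

Final tape (ignoring leading/trailing blanks): 022212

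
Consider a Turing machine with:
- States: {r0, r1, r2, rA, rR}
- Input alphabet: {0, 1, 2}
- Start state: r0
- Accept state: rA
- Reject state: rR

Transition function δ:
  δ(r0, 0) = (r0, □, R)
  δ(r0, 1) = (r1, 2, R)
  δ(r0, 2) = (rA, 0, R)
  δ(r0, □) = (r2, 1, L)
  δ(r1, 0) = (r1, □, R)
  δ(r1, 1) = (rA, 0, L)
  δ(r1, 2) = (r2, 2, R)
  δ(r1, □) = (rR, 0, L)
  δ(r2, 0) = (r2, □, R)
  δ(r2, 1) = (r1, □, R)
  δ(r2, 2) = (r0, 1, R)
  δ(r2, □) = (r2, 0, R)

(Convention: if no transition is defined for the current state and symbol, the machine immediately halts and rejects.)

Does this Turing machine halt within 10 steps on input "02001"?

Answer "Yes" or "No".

Execution trace:
Initial: [r0]02001
Step 1: δ(r0, 0) = (r0, □, R) → □[r0]2001
Step 2: δ(r0, 2) = (rA, 0, R) → □0[rA]001

The machine reaches the accept state rA and halts.
The machine halted after 2 steps (within the 10-step bound).

Answer: Yes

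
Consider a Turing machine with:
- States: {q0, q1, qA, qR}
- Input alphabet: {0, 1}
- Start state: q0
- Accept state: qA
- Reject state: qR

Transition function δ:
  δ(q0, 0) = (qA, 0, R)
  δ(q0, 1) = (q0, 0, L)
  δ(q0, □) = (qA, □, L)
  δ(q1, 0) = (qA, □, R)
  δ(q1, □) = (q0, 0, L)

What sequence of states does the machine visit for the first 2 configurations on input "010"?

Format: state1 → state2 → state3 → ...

Execution trace:
Initial: [q0]010
Step 1: δ(q0, 0) = (qA, 0, R) → 0[qA]10

The machine reaches the accept state qA and halts.

State sequence: q0 → qA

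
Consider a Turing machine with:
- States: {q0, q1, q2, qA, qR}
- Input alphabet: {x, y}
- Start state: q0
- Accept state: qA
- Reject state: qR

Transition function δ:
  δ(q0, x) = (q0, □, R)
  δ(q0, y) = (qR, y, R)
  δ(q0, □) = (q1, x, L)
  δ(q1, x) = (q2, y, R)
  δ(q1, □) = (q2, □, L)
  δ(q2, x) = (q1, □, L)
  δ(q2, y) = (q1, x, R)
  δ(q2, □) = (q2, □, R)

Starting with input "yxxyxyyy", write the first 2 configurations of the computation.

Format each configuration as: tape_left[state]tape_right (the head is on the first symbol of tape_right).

Transitions applied:
Step 1: δ(q0, y) = (qR, y, R)

The first 2 configurations are:
[q0]yxxyxyyy ⊢ y[qR]xxyxyyy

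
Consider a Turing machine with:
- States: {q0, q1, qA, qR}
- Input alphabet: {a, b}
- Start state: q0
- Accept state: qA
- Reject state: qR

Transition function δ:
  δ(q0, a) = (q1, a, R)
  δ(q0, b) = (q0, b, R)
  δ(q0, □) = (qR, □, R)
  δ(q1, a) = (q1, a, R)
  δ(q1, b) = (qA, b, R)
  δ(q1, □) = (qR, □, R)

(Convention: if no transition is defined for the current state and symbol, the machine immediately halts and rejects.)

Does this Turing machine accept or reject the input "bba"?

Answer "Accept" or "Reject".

Execution trace:
Initial: [q0]bba
Step 1: δ(q0, b) = (q0, b, R) → b[q0]ba
Step 2: δ(q0, b) = (q0, b, R) → bb[q0]a
Step 3: δ(q0, a) = (q1, a, R) → bba[q1]□
Step 4: δ(q1, □) = (qR, □, R) → bba□[qR]□

The machine reaches the reject state qR and halts.

Answer: Reject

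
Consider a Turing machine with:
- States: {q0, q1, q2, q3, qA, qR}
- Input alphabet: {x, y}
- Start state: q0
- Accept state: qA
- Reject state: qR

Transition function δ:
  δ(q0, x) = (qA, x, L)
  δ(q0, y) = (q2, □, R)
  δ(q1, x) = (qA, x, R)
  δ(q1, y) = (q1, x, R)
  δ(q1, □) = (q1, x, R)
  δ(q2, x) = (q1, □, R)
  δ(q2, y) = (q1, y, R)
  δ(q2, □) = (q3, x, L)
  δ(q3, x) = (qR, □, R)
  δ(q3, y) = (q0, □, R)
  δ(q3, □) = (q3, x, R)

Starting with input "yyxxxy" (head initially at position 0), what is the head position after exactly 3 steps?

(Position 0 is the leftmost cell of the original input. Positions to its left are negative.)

Execution trace (head position shown):
Step 0: [q0]yyxxxy  (head at position 0)
Step 1: move right → □[q2]yxxxy  (head at position 1)
Step 2: move right → □y[q1]xxxy  (head at position 2)
Step 3: move right → □yx[qA]xxy  (head at position 3)

After 3 steps, the head is at position 3.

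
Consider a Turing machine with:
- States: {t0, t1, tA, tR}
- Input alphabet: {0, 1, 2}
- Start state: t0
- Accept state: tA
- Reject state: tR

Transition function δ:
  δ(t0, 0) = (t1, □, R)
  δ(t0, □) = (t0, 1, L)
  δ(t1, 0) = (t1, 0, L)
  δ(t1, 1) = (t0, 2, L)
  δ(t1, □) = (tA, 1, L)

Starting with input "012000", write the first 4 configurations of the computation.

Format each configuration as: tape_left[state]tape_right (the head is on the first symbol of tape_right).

Transitions applied:
Step 1: δ(t0, 0) = (t1, □, R)
Step 2: δ(t1, 1) = (t0, 2, L)
Step 3: δ(t0, □) = (t0, 1, L)

The first 4 configurations are:
[t0]012000 ⊢ □[t1]12000 ⊢ [t0]□22000 ⊢ [t0]□122000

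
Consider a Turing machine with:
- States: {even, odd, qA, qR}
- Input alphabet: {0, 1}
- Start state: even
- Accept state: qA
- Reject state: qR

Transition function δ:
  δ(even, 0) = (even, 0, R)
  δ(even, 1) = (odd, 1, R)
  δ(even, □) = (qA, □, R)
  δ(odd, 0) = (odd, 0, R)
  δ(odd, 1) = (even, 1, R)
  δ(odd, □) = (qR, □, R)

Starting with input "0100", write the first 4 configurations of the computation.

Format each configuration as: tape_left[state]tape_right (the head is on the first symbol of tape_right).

Transitions applied:
Step 1: δ(even, 0) = (even, 0, R)
Step 2: δ(even, 1) = (odd, 1, R)
Step 3: δ(odd, 0) = (odd, 0, R)

The first 4 configurations are:
[even]0100 ⊢ 0[even]100 ⊢ 01[odd]00 ⊢ 010[odd]0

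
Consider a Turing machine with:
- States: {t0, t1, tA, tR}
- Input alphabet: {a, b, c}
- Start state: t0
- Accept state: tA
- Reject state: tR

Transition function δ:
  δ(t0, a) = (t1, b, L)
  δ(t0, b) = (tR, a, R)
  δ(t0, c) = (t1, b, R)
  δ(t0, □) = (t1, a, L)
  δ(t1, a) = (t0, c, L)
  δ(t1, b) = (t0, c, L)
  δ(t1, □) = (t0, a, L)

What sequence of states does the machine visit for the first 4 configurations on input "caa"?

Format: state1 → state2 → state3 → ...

Execution trace:
Initial: [t0]caa
Step 1: δ(t0, c) = (t1, b, R) → b[t1]aa
Step 2: δ(t1, a) = (t0, c, L) → [t0]bca
Step 3: δ(t0, b) = (tR, a, R) → a[tR]ca

The machine reaches the reject state tR and halts.

State sequence: t0 → t1 → t0 → tR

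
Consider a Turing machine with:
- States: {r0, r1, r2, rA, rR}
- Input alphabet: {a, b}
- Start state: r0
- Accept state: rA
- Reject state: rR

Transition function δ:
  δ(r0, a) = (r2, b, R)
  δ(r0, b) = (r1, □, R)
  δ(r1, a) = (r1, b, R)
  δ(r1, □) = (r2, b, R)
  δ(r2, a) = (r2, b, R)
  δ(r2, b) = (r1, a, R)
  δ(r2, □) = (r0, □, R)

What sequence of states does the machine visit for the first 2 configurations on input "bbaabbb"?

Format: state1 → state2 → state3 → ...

Execution trace:
Initial: [r0]bbaabbb
Step 1: δ(r0, b) = (r1, □, R) → □[r1]baabbb

No transition is defined for δ(r1, b). By convention the machine halts and rejects.

State sequence: r0 → r1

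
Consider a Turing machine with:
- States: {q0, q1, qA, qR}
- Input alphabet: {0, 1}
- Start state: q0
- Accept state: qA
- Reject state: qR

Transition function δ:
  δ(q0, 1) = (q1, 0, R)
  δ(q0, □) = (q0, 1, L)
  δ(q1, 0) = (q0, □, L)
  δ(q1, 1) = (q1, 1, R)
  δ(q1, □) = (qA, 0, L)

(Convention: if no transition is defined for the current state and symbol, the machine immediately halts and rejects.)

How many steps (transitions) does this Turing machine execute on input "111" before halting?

Execution trace:
Initial: [q0]111
Step 1: δ(q0, 1) = (q1, 0, R) → 0[q1]11
Step 2: δ(q1, 1) = (q1, 1, R) → 01[q1]1
Step 3: δ(q1, 1) = (q1, 1, R) → 011[q1]□
Step 4: δ(q1, □) = (qA, 0, L) → 01[qA]10

The machine reaches the accept state qA and halts.

The machine executed 4 steps before halting.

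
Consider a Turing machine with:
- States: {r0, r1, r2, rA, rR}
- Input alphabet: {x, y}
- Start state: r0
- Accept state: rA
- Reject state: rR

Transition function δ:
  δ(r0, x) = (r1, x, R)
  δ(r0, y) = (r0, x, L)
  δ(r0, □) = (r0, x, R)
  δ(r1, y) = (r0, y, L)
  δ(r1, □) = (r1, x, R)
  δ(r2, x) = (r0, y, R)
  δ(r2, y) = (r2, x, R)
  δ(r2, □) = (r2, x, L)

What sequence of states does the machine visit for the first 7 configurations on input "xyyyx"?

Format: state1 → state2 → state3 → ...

Execution trace:
Initial: [r0]xyyyx
Step 1: δ(r0, x) = (r1, x, R) → x[r1]yyyx
Step 2: δ(r1, y) = (r0, y, L) → [r0]xyyyx
Step 3: δ(r0, x) = (r1, x, R) → x[r1]yyyx
Step 4: δ(r1, y) = (r0, y, L) → [r0]xyyyx
Step 5: δ(r0, x) = (r1, x, R) → x[r1]yyyx
Step 6: δ(r1, y) = (r0, y, L) → [r0]xyyyx

State sequence: r0 → r1 → r0 → r1 → r0 → r1 → r0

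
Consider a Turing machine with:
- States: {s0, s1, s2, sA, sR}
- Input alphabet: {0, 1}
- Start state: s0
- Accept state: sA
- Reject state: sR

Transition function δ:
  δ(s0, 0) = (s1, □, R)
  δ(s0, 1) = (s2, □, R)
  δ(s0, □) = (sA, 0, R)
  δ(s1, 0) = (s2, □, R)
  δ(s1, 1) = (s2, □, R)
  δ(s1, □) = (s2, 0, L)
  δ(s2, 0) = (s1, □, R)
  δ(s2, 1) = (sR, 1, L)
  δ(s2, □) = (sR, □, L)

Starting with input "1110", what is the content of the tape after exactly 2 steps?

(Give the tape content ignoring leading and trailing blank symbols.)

Execution trace:
Initial: [s0]1110
Step 1: δ(s0, 1) = (s2, □, R) → □[s2]110
Step 2: δ(s2, 1) = (sR, 1, L) → [sR]□110

The machine reaches the reject state sR and halts.

After 2 steps, the tape (ignoring leading/trailing blanks) is: 110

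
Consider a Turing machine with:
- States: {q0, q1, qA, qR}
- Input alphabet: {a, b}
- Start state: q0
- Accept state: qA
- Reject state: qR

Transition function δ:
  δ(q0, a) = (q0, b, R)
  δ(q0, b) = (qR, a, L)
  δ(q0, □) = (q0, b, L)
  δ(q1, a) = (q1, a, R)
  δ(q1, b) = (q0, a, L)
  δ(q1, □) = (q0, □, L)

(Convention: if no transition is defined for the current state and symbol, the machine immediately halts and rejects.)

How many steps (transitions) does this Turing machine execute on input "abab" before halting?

Execution trace:
Initial: [q0]abab
Step 1: δ(q0, a) = (q0, b, R) → b[q0]bab
Step 2: δ(q0, b) = (qR, a, L) → [qR]baab

The machine reaches the reject state qR and halts.

The machine executed 2 steps before halting.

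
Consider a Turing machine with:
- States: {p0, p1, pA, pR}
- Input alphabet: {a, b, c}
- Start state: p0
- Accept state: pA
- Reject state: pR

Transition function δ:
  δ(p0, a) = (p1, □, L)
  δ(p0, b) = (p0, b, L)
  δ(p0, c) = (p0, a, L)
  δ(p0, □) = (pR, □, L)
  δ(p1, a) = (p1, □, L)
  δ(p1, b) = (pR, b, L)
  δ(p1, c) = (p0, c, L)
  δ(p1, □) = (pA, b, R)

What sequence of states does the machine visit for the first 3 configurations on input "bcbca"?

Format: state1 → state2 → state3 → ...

Execution trace:
Initial: [p0]bcbca
Step 1: δ(p0, b) = (p0, b, L) → [p0]□bcbca
Step 2: δ(p0, □) = (pR, □, L) → [pR]□□bcbca

The machine reaches the reject state pR and halts.

State sequence: p0 → p0 → pR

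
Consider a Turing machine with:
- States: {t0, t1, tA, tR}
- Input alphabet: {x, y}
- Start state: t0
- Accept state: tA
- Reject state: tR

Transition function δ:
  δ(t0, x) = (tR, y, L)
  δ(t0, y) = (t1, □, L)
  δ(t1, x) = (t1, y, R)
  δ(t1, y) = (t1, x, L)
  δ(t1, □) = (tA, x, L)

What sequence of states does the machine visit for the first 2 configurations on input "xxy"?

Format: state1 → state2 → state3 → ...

Execution trace:
Initial: [t0]xxy
Step 1: δ(t0, x) = (tR, y, L) → [tR]□yxy

The machine reaches the reject state tR and halts.

State sequence: t0 → tR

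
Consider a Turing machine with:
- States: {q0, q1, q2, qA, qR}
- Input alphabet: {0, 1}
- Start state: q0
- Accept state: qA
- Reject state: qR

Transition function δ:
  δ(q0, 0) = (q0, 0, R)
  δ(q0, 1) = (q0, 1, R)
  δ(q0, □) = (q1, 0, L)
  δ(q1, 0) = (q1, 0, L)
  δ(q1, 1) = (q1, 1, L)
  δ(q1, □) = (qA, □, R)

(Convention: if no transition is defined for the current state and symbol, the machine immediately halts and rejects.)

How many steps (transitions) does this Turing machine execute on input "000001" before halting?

Execution trace:
Initial: [q0]000001
Step 1: δ(q0, 0) = (q0, 0, R) → 0[q0]00001
Step 2: δ(q0, 0) = (q0, 0, R) → 00[q0]0001
Step 3: δ(q0, 0) = (q0, 0, R) → 000[q0]001
Step 4: δ(q0, 0) = (q0, 0, R) → 0000[q0]01
Step 5: δ(q0, 0) = (q0, 0, R) → 00000[q0]1
Step 6: δ(q0, 1) = (q0, 1, R) → 000001[q0]□
Step 7: δ(q0, □) = (q1, 0, L) → 00000[q1]10
Step 8: δ(q1, 1) = (q1, 1, L) → 0000[q1]010
Step 9: δ(q1, 0) = (q1, 0, L) → 000[q1]0010
Step 10: δ(q1, 0) = (q1, 0, L) → 00[q1]00010
Step 11: δ(q1, 0) = (q1, 0, L) → 0[q1]000010
Step 12: δ(q1, 0) = (q1, 0, L) → [q1]0000010
Step 13: δ(q1, 0) = (q1, 0, L) → [q1]□0000010
Step 14: δ(q1, □) = (qA, □, R) → □[qA]0000010

The machine reaches the accept state qA and halts.

The machine executed 14 steps before halting.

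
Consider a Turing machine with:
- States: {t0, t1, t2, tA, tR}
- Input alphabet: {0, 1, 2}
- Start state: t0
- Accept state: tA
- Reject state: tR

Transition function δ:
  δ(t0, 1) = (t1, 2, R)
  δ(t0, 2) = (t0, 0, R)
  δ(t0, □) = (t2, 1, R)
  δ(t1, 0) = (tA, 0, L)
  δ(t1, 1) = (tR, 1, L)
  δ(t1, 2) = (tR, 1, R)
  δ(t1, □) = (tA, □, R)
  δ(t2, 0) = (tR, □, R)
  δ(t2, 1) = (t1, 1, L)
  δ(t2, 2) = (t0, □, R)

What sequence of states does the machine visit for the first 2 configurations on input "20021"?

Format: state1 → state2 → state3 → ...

Execution trace:
Initial: [t0]20021
Step 1: δ(t0, 2) = (t0, 0, R) → 0[t0]0021

No transition is defined for δ(t0, 0). By convention the machine halts and rejects.

State sequence: t0 → t0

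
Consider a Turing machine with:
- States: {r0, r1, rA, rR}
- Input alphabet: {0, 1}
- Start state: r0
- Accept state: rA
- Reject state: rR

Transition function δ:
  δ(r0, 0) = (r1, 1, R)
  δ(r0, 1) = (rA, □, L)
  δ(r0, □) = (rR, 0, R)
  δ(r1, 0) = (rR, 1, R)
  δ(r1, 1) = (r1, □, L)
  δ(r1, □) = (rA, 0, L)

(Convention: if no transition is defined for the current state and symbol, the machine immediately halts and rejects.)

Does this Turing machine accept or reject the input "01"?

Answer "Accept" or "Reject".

Execution trace:
Initial: [r0]01
Step 1: δ(r0, 0) = (r1, 1, R) → 1[r1]1
Step 2: δ(r1, 1) = (r1, □, L) → [r1]1□
Step 3: δ(r1, 1) = (r1, □, L) → [r1]□□□
Step 4: δ(r1, □) = (rA, 0, L) → [rA]□0□□

The machine reaches the accept state rA and halts.

Answer: Accept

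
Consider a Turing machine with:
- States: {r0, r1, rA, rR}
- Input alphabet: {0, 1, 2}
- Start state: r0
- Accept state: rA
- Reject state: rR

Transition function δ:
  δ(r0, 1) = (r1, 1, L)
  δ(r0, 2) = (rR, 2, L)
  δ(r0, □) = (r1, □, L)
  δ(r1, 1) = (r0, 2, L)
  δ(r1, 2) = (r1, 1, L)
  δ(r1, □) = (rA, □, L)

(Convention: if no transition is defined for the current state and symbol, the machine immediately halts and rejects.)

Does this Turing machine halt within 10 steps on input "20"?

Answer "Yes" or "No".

Execution trace:
Initial: [r0]20
Step 1: δ(r0, 2) = (rR, 2, L) → [rR]□20

The machine reaches the reject state rR and halts.
The machine halted after 1 step (within the 10-step bound).

Answer: Yes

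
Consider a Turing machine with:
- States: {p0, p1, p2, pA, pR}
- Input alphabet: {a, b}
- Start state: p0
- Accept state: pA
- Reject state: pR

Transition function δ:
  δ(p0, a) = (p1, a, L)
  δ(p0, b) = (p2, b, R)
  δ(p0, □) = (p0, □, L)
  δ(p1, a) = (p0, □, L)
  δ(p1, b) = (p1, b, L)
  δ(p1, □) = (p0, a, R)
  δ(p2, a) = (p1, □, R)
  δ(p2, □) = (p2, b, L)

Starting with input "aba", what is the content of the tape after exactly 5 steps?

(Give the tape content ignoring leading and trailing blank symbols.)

Execution trace:
Initial: [p0]aba
Step 1: δ(p0, a) = (p1, a, L) → [p1]□aba
Step 2: δ(p1, □) = (p0, a, R) → a[p0]aba
Step 3: δ(p0, a) = (p1, a, L) → [p1]aaba
Step 4: δ(p1, a) = (p0, □, L) → [p0]□□aba
Step 5: δ(p0, □) = (p0, □, L) → [p0]□□□aba

After 5 steps, the tape (ignoring leading/trailing blanks) is: aba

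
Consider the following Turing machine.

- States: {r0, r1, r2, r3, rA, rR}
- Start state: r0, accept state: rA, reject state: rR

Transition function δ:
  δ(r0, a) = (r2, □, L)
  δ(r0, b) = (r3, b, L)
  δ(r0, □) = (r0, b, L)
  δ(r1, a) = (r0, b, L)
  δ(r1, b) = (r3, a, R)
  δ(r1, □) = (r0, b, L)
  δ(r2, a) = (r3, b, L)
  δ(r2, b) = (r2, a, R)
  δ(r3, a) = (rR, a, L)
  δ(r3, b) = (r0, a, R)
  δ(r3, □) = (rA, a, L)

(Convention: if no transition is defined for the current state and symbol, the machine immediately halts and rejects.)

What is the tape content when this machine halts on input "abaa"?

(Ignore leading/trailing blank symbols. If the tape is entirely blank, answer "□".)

Execution trace:
Initial: [r0]abaa
Step 1: δ(r0, a) = (r2, □, L) → [r2]□□baa

No transition is defined for δ(r2, □). By convention the machine halts and rejects.

Final tape (ignoring leading/trailing blanks): baa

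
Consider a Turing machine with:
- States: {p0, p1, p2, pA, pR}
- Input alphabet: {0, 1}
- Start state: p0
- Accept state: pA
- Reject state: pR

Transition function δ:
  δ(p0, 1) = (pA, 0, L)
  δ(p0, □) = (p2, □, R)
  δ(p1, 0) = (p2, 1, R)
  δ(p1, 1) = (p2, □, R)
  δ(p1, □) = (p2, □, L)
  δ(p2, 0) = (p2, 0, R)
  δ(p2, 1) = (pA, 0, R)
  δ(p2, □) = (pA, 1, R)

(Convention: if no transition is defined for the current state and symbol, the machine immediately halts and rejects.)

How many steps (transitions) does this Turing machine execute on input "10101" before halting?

Execution trace:
Initial: [p0]10101
Step 1: δ(p0, 1) = (pA, 0, L) → [pA]□00101

The machine reaches the accept state pA and halts.

The machine executed 1 step before halting.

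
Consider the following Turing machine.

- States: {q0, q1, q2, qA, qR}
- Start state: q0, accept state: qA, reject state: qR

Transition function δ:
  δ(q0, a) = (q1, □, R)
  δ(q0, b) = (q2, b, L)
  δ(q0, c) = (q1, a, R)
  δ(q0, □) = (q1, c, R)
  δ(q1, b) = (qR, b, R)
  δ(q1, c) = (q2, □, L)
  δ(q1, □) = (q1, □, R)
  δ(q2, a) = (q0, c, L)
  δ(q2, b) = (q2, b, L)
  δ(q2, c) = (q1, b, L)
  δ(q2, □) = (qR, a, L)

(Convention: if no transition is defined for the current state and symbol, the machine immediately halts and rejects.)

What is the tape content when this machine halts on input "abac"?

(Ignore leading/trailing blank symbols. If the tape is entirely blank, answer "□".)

Execution trace:
Initial: [q0]abac
Step 1: δ(q0, a) = (q1, □, R) → □[q1]bac
Step 2: δ(q1, b) = (qR, b, R) → □b[qR]ac

The machine reaches the reject state qR and halts.

Final tape (ignoring leading/trailing blanks): bac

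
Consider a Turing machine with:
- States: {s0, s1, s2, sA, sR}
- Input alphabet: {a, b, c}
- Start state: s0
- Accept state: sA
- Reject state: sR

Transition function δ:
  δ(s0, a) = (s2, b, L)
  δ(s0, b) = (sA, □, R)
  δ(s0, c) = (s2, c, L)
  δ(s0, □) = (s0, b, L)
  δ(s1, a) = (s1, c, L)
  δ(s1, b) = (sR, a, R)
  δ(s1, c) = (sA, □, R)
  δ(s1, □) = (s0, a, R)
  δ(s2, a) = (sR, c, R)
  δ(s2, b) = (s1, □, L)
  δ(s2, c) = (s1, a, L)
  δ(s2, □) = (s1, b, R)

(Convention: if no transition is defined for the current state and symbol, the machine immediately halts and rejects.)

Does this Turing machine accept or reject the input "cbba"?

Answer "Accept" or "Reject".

Execution trace:
Initial: [s0]cbba
Step 1: δ(s0, c) = (s2, c, L) → [s2]□cbba
Step 2: δ(s2, □) = (s1, b, R) → b[s1]cbba
Step 3: δ(s1, c) = (sA, □, R) → b□[sA]bba

The machine reaches the accept state sA and halts.

Answer: Accept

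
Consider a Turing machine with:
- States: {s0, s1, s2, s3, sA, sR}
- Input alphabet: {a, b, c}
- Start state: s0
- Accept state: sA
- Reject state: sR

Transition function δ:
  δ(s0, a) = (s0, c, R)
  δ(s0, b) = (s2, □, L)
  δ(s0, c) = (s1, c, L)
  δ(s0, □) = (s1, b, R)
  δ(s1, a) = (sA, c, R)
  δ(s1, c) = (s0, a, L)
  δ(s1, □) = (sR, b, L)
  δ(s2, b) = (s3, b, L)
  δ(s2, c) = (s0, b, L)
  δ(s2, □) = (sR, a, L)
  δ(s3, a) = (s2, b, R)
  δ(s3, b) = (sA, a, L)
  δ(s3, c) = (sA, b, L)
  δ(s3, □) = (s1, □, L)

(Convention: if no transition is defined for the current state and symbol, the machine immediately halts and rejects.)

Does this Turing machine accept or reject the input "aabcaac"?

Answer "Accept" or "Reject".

Execution trace:
Initial: [s0]aabcaac
Step 1: δ(s0, a) = (s0, c, R) → c[s0]abcaac
Step 2: δ(s0, a) = (s0, c, R) → cc[s0]bcaac
Step 3: δ(s0, b) = (s2, □, L) → c[s2]c□caac
Step 4: δ(s2, c) = (s0, b, L) → [s0]cb□caac
Step 5: δ(s0, c) = (s1, c, L) → [s1]□cb□caac
Step 6: δ(s1, □) = (sR, b, L) → [sR]□bcb□caac

The machine reaches the reject state sR and halts.

Answer: Reject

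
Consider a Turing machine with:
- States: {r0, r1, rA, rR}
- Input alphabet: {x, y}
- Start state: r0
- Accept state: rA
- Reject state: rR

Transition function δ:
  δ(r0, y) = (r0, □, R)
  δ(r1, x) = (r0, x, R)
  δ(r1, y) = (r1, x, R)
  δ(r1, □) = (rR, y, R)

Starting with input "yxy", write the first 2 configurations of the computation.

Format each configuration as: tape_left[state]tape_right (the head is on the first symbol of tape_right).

Transitions applied:
Step 1: δ(r0, y) = (r0, □, R)

The first 2 configurations are:
[r0]yxy ⊢ □[r0]xy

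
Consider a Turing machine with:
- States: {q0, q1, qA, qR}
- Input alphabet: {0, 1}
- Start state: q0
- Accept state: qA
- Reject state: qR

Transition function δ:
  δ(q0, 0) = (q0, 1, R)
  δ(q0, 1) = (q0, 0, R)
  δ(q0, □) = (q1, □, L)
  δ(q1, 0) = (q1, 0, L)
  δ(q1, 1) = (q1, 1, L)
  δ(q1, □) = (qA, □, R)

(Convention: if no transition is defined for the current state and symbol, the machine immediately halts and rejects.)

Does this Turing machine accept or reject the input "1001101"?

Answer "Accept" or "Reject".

Execution trace:
Initial: [q0]1001101
Step 1: δ(q0, 1) = (q0, 0, R) → 0[q0]001101
Step 2: δ(q0, 0) = (q0, 1, R) → 01[q0]01101
Step 3: δ(q0, 0) = (q0, 1, R) → 011[q0]1101
Step 4: δ(q0, 1) = (q0, 0, R) → 0110[q0]101
Step 5: δ(q0, 1) = (q0, 0, R) → 01100[q0]01
Step 6: δ(q0, 0) = (q0, 1, R) → 011001[q0]1
Step 7: δ(q0, 1) = (q0, 0, R) → 0110010[q0]□
Step 8: δ(q0, □) = (q1, □, L) → 011001[q1]0□
Step 9: δ(q1, 0) = (q1, 0, L) → 01100[q1]10□
Step 10: δ(q1, 1) = (q1, 1, L) → 0110[q1]010□
Step 11: δ(q1, 0) = (q1, 0, L) → 011[q1]0010□
Step 12: δ(q1, 0) = (q1, 0, L) → 01[q1]10010□
Step 13: δ(q1, 1) = (q1, 1, L) → 0[q1]110010□
Step 14: δ(q1, 1) = (q1, 1, L) → [q1]0110010□
Step 15: δ(q1, 0) = (q1, 0, L) → [q1]□0110010□
Step 16: δ(q1, □) = (qA, □, R) → □[qA]0110010□

The machine reaches the accept state qA and halts.

Answer: Accept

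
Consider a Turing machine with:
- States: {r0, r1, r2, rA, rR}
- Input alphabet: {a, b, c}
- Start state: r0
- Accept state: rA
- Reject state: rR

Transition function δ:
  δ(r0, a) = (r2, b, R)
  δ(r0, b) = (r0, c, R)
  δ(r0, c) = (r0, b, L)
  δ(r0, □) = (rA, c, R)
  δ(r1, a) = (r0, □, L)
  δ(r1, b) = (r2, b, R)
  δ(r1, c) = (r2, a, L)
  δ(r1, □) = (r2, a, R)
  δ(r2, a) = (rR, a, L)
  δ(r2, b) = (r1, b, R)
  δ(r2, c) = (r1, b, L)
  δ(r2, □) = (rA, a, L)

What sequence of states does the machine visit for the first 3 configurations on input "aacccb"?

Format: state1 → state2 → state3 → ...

Execution trace:
Initial: [r0]aacccb
Step 1: δ(r0, a) = (r2, b, R) → b[r2]acccb
Step 2: δ(r2, a) = (rR, a, L) → [rR]bacccb

The machine reaches the reject state rR and halts.

State sequence: r0 → r2 → rR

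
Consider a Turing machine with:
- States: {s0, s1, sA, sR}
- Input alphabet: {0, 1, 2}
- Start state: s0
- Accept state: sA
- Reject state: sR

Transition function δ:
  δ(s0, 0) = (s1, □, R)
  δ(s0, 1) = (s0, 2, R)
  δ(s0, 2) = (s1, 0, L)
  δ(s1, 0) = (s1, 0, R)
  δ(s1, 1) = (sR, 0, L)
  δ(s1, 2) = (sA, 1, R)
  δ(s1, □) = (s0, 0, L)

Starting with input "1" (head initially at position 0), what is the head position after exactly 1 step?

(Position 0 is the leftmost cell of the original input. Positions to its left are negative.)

Execution trace (head position shown):
Step 0: [s0]1  (head at position 0)
Step 1: move right → 2[s0]□  (head at position 1)

After 1 step, the head is at position 1.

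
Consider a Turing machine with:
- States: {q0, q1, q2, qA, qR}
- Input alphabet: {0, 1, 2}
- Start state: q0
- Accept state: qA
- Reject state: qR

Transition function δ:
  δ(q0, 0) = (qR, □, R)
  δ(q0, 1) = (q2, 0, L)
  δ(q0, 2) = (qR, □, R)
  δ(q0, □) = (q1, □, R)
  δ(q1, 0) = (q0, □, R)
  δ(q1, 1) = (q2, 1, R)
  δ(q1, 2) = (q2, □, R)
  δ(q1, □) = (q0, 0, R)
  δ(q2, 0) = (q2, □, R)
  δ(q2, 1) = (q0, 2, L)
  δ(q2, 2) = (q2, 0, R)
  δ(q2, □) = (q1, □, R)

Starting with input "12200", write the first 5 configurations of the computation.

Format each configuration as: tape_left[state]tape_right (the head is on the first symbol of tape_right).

Transitions applied:
Step 1: δ(q0, 1) = (q2, 0, L)
Step 2: δ(q2, □) = (q1, □, R)
Step 3: δ(q1, 0) = (q0, □, R)
Step 4: δ(q0, 2) = (qR, □, R)

The first 5 configurations are:
[q0]12200 ⊢ [q2]□02200 ⊢ □[q1]02200 ⊢ □□[q0]2200 ⊢ □□□[qR]200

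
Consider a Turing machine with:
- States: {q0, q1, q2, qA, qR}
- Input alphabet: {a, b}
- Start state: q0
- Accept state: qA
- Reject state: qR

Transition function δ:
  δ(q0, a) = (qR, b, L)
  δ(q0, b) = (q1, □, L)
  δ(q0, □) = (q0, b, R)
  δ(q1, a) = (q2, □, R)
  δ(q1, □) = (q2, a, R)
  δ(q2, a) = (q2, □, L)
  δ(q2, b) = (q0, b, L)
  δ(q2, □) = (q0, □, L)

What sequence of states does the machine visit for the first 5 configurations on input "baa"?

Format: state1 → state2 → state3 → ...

Execution trace:
Initial: [q0]baa
Step 1: δ(q0, b) = (q1, □, L) → [q1]□□aa
Step 2: δ(q1, □) = (q2, a, R) → a[q2]□aa
Step 3: δ(q2, □) = (q0, □, L) → [q0]a□aa
Step 4: δ(q0, a) = (qR, b, L) → [qR]□b□aa

The machine reaches the reject state qR and halts.

State sequence: q0 → q1 → q2 → q0 → qR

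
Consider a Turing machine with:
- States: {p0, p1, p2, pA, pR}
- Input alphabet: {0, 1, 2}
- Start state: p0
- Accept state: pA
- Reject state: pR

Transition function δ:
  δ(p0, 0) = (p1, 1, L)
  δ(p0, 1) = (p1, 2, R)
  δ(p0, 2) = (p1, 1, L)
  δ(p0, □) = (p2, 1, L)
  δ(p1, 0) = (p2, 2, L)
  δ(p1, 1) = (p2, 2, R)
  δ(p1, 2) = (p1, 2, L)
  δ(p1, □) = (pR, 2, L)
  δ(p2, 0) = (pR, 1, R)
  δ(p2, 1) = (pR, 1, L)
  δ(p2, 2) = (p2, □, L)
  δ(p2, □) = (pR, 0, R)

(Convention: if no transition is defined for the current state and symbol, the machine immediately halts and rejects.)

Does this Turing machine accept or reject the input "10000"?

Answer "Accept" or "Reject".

Execution trace:
Initial: [p0]10000
Step 1: δ(p0, 1) = (p1, 2, R) → 2[p1]0000
Step 2: δ(p1, 0) = (p2, 2, L) → [p2]22000
Step 3: δ(p2, 2) = (p2, □, L) → [p2]□□2000
Step 4: δ(p2, □) = (pR, 0, R) → 0[pR]□2000

The machine reaches the reject state pR and halts.

Answer: Reject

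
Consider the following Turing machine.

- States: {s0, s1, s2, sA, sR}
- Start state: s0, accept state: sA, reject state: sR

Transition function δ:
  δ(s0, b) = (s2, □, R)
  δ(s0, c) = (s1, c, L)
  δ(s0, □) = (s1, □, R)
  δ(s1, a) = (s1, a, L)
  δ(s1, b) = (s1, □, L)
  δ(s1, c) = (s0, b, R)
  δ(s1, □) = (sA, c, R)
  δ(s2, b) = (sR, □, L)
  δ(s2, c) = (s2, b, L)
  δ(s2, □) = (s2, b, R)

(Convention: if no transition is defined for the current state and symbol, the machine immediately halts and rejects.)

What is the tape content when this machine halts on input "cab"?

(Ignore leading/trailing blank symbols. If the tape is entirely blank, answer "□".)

Execution trace:
Initial: [s0]cab
Step 1: δ(s0, c) = (s1, c, L) → [s1]□cab
Step 2: δ(s1, □) = (sA, c, R) → c[sA]cab

The machine reaches the accept state sA and halts.

Final tape (ignoring leading/trailing blanks): ccab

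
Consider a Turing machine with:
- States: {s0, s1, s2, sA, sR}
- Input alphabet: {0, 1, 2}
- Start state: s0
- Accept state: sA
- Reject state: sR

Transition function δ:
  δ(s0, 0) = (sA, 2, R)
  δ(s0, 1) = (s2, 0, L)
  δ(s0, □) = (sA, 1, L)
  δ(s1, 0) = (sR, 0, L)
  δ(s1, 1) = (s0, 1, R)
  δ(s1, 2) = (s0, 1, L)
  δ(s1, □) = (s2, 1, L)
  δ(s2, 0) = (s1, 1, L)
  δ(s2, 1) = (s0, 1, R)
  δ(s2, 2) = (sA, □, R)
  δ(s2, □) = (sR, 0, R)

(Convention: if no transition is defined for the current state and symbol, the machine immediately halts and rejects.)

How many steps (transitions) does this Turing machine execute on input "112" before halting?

Execution trace:
Initial: [s0]112
Step 1: δ(s0, 1) = (s2, 0, L) → [s2]□012
Step 2: δ(s2, □) = (sR, 0, R) → 0[sR]012

The machine reaches the reject state sR and halts.

The machine executed 2 steps before halting.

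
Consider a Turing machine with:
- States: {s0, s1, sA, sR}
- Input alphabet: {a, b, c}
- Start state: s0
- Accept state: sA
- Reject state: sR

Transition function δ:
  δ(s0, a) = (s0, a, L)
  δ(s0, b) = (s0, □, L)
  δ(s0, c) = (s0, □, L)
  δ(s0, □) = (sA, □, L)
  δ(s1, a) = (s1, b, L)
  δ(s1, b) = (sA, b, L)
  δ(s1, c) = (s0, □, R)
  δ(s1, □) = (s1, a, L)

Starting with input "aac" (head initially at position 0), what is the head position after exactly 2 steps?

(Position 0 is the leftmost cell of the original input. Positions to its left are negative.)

Execution trace (head position shown):
Step 0: [s0]aac  (head at position 0)
Step 1: move left → [s0]□aac  (head at position -1)
Step 2: move left → [sA]□□aac  (head at position -2)

After 2 steps, the head is at position -2.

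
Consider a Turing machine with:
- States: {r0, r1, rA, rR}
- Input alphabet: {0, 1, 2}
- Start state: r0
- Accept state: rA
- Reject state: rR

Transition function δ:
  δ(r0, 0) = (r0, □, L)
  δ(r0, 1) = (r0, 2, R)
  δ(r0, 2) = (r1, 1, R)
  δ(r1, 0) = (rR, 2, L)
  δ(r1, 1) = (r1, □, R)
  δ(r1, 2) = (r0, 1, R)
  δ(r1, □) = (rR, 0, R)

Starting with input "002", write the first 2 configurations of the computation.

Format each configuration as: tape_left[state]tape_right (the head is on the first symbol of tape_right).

Transitions applied:
Step 1: δ(r0, 0) = (r0, □, L)

The first 2 configurations are:
[r0]002 ⊢ [r0]□□02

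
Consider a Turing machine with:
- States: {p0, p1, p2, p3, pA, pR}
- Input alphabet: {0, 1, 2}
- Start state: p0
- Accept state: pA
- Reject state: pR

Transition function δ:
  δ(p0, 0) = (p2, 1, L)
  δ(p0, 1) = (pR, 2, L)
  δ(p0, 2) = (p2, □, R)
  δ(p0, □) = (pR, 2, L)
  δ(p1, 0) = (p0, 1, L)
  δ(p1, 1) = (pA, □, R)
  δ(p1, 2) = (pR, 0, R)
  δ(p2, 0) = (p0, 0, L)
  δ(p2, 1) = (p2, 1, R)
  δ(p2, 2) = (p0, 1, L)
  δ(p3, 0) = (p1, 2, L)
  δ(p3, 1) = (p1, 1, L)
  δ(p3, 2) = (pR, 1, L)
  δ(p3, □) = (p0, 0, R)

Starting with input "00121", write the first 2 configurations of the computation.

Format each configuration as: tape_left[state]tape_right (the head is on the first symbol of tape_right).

Transitions applied:
Step 1: δ(p0, 0) = (p2, 1, L)

The first 2 configurations are:
[p0]00121 ⊢ [p2]□10121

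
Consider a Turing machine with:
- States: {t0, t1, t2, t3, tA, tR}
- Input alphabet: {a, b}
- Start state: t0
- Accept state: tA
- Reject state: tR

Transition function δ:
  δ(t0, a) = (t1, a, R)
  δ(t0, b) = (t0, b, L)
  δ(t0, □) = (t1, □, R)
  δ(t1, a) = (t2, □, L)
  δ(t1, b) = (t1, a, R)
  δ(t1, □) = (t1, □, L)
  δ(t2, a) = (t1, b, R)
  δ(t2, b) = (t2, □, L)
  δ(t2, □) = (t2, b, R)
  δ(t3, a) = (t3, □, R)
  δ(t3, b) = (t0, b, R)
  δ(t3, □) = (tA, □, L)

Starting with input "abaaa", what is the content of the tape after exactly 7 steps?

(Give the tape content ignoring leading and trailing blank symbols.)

Execution trace:
Initial: [t0]abaaa
Step 1: δ(t0, a) = (t1, a, R) → a[t1]baaa
Step 2: δ(t1, b) = (t1, a, R) → aa[t1]aaa
Step 3: δ(t1, a) = (t2, □, L) → a[t2]a□aa
Step 4: δ(t2, a) = (t1, b, R) → ab[t1]□aa
Step 5: δ(t1, □) = (t1, □, L) → a[t1]b□aa
Step 6: δ(t1, b) = (t1, a, R) → aa[t1]□aa
Step 7: δ(t1, □) = (t1, □, L) → a[t1]a□aa

After 7 steps, the tape (ignoring leading/trailing blanks) is: aa□aa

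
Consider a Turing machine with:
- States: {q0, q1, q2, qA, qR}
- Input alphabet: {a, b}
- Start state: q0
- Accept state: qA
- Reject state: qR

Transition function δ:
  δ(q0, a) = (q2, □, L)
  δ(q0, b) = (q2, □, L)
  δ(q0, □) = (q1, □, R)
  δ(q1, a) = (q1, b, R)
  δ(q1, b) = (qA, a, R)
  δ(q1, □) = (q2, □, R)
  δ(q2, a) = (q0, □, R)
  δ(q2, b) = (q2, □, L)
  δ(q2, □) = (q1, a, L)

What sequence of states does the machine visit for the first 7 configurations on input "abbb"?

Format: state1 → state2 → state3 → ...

Execution trace:
Initial: [q0]abbb
Step 1: δ(q0, a) = (q2, □, L) → [q2]□□bbb
Step 2: δ(q2, □) = (q1, a, L) → [q1]□a□bbb
Step 3: δ(q1, □) = (q2, □, R) → □[q2]a□bbb
Step 4: δ(q2, a) = (q0, □, R) → □□[q0]□bbb
Step 5: δ(q0, □) = (q1, □, R) → □□□[q1]bbb
Step 6: δ(q1, b) = (qA, a, R) → □□□a[qA]bb

The machine reaches the accept state qA and halts.

State sequence: q0 → q2 → q1 → q2 → q0 → q1 → qA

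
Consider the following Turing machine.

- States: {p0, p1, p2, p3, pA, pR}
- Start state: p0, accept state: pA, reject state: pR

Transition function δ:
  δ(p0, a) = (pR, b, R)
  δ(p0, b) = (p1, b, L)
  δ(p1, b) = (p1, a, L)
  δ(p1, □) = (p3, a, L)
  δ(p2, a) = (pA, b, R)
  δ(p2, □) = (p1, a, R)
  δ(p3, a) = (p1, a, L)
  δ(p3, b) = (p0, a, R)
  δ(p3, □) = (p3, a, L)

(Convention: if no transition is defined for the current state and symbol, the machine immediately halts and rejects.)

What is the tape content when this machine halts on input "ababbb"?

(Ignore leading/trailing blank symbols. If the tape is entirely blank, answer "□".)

Execution trace:
Initial: [p0]ababbb
Step 1: δ(p0, a) = (pR, b, R) → b[pR]babbb

The machine reaches the reject state pR and halts.

Final tape (ignoring leading/trailing blanks): bbabbb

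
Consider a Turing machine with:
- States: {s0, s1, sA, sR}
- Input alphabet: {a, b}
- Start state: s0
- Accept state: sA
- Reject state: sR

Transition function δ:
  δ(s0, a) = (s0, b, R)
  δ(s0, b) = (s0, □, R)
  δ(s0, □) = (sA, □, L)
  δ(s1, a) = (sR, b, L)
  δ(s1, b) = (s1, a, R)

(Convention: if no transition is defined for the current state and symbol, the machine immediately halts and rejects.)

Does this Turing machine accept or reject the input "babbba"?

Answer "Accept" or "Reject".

Execution trace:
Initial: [s0]babbba
Step 1: δ(s0, b) = (s0, □, R) → □[s0]abbba
Step 2: δ(s0, a) = (s0, b, R) → □b[s0]bbba
Step 3: δ(s0, b) = (s0, □, R) → □b□[s0]bba
Step 4: δ(s0, b) = (s0, □, R) → □b□□[s0]ba
Step 5: δ(s0, b) = (s0, □, R) → □b□□□[s0]a
Step 6: δ(s0, a) = (s0, b, R) → □b□□□b[s0]□
Step 7: δ(s0, □) = (sA, □, L) → □b□□□[sA]b□

The machine reaches the accept state sA and halts.

Answer: Accept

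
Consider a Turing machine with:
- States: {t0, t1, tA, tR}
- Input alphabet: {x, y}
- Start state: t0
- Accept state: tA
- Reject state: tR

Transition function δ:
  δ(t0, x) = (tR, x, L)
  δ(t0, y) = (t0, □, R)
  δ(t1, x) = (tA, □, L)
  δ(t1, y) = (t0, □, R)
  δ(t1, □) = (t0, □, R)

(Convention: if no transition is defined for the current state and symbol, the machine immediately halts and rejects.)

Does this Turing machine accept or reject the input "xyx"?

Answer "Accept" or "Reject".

Execution trace:
Initial: [t0]xyx
Step 1: δ(t0, x) = (tR, x, L) → [tR]□xyx

The machine reaches the reject state tR and halts.

Answer: Reject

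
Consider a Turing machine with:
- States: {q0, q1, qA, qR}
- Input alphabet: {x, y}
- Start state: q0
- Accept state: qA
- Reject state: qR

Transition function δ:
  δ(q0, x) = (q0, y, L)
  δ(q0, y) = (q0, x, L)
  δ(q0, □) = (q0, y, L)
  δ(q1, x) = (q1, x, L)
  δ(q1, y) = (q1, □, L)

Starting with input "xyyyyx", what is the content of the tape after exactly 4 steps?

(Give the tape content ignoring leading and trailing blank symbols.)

Execution trace:
Initial: [q0]xyyyyx
Step 1: δ(q0, x) = (q0, y, L) → [q0]□yyyyyx
Step 2: δ(q0, □) = (q0, y, L) → [q0]□yyyyyyx
Step 3: δ(q0, □) = (q0, y, L) → [q0]□yyyyyyyx
Step 4: δ(q0, □) = (q0, y, L) → [q0]□yyyyyyyyx

After 4 steps, the tape (ignoring leading/trailing blanks) is: yyyyyyyyx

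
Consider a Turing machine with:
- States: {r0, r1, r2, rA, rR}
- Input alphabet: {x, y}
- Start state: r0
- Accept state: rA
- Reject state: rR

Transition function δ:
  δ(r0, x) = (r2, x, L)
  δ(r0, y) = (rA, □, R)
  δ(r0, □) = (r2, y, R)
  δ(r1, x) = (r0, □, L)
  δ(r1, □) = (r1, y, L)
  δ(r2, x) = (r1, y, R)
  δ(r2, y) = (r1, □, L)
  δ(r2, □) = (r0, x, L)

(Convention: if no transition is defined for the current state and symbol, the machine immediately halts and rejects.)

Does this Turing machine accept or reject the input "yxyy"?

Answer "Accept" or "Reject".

Execution trace:
Initial: [r0]yxyy
Step 1: δ(r0, y) = (rA, □, R) → □[rA]xyy

The machine reaches the accept state rA and halts.

Answer: Accept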